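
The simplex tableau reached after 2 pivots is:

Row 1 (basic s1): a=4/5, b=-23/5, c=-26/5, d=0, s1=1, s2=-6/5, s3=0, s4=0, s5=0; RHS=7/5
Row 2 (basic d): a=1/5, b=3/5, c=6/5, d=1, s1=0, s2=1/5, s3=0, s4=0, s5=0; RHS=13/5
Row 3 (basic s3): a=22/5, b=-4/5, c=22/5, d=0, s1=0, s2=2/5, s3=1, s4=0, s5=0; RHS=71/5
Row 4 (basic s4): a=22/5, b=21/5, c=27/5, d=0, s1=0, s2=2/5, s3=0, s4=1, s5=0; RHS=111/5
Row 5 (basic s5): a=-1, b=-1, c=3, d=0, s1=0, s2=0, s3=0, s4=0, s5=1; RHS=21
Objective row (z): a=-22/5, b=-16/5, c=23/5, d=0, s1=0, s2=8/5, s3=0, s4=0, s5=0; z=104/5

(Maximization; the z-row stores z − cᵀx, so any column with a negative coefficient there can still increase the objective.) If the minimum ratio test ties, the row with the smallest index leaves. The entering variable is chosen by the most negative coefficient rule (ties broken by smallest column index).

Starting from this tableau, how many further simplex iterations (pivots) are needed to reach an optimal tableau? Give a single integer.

pivot: a in, s1 out → z = 57/2
pivot: b in, s3 out → z = 1767/49
pivot: s1 in, s4 out → z = 207/5
No improving column remains; optimal.

3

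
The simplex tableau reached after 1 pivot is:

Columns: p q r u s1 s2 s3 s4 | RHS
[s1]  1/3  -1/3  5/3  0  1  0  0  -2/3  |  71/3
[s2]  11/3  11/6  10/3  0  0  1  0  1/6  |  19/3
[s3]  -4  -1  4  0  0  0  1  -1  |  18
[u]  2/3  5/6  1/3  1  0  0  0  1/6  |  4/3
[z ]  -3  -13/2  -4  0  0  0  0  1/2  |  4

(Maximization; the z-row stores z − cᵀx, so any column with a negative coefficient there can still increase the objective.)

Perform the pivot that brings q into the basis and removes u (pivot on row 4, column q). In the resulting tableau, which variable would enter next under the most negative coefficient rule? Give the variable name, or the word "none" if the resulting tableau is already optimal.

Pivot element 5/6. New z-row = old z-row − (-13/2)·(row 4/(5/6)).
Updated z-row coefficients: p: 11/5, q: 0, r: -7/5, u: 39/5, s1: 0, s2: 0, s3: 0, s4: 9/5.
The most negative is -7/5 in column r, so r would enter next.

r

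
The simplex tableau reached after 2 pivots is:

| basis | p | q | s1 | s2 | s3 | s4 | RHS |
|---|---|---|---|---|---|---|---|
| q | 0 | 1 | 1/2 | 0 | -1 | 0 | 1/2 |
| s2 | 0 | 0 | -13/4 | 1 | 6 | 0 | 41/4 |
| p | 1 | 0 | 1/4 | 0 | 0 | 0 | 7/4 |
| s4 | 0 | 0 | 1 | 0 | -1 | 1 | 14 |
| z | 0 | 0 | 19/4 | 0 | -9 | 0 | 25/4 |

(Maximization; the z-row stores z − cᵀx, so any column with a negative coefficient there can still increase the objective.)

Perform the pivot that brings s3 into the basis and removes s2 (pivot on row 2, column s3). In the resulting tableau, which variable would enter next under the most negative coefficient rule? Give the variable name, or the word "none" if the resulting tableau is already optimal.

Pivot element 6. New z-row = old z-row − (-9)·(row 2/6).
Updated z-row coefficients: p: 0, q: 0, s1: -1/8, s2: 3/2, s3: 0, s4: 0.
The most negative is -1/8 in column s1, so s1 would enter next.

s1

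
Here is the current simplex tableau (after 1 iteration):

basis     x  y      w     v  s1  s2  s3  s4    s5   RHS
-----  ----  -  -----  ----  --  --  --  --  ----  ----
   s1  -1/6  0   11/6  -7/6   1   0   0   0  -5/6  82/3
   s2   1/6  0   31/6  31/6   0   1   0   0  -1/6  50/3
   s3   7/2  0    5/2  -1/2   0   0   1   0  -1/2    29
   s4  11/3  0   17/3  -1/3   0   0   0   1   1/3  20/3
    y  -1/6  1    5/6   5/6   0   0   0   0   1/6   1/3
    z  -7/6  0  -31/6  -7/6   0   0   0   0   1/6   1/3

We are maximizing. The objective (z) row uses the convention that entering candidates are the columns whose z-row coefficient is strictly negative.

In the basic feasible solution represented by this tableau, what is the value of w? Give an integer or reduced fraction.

w is nonbasic (not in the basis column), so its value in the current BFS is 0.

0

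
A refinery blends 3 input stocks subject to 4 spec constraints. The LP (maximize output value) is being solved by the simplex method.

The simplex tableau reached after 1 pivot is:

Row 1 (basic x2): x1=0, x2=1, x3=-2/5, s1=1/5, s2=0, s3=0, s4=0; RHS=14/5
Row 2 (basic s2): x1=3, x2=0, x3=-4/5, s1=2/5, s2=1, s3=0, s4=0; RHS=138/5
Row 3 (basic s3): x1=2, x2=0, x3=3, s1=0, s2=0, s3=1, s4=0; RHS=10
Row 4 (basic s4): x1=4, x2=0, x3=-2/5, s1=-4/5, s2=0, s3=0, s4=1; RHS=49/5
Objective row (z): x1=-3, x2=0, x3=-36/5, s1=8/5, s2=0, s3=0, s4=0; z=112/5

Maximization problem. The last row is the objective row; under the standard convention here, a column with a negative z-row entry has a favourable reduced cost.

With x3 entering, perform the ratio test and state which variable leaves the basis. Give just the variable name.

s3

Ratios: row 1 (x2): entry -2/5 ≤ 0, skip; row 2 (s2): entry -4/5 ≤ 0, skip; row 3 (s3): 10/3 = 10/3; row 4 (s4): entry -2/5 ≤ 0, skip.
Minimum ratio 10/3 is in the s3 row, so s3 leaves.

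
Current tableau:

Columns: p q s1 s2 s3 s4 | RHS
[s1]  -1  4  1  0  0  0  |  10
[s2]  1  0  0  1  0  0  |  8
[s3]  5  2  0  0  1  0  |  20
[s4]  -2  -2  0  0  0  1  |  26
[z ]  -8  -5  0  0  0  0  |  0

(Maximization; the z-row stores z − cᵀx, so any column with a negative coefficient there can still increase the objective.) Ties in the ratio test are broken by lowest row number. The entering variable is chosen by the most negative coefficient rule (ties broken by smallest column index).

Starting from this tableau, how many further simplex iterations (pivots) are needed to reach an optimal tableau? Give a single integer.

pivot: p in, s3 out → z = 32
pivot: q in, s1 out → z = 415/11
No improving column remains; optimal.

2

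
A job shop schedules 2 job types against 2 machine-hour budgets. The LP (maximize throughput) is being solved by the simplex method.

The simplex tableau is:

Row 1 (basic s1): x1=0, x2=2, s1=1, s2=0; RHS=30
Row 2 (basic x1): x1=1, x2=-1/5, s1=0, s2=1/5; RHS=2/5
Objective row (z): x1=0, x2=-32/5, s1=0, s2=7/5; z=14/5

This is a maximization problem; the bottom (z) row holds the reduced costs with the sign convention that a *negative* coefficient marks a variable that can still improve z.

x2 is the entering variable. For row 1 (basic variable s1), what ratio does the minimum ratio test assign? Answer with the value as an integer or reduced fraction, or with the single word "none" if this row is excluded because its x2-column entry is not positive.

15

Ratio = RHS / (x2 entry) = 30 / 2 = 15.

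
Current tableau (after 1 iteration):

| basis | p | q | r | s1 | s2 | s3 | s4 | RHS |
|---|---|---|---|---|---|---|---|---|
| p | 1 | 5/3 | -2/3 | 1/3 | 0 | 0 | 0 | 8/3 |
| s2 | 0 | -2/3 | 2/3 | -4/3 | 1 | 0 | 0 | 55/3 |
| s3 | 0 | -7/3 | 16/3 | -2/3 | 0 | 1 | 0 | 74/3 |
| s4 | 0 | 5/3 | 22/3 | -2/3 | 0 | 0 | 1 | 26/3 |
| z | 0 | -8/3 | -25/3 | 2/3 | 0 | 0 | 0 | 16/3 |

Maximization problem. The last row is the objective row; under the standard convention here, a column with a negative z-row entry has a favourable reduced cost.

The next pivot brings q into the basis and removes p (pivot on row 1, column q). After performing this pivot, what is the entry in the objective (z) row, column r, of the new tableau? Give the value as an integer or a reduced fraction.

Pivot element is row 1, column q: 5/3.
Normalize row 1: new (row 1, r) = (-2/3)/(5/3) = -2/5.
z-row ← z-row − (-8/3)·(new row 1): -25/3 − (-8/3)·(-2/5) = -47/5.

-47/5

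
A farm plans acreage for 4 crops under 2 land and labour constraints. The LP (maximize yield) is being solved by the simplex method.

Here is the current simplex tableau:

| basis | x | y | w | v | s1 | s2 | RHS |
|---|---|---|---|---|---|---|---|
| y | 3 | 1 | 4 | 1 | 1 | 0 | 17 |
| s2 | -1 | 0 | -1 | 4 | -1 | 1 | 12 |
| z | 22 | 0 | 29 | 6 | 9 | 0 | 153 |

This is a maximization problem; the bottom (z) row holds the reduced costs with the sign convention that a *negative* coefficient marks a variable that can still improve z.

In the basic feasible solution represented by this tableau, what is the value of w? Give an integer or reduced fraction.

w is nonbasic (not in the basis column), so its value in the current BFS is 0.

0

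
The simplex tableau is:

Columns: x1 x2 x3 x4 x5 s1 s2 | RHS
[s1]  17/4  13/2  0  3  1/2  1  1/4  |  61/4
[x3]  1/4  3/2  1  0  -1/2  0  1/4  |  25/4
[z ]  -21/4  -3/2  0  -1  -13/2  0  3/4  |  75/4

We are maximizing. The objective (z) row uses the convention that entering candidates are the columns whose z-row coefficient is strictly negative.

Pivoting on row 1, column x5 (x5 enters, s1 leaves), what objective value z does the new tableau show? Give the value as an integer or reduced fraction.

217

Minimum ratio for x5: (61/4)/(1/2) = 61/2.
z changes by −(z-row coeff of x5)·ratio = −(-13/2)·(61/2) = 793/4.
New z = 75/4 + (793/4) = 217.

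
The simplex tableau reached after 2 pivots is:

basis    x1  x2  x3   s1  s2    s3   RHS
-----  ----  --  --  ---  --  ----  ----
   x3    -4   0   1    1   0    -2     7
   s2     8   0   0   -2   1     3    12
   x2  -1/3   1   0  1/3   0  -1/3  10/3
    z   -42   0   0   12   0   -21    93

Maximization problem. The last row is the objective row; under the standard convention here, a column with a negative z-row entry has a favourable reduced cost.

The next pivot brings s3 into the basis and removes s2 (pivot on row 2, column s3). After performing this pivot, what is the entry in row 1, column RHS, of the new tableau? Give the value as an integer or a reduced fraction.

15

Pivot element is row 2, column s3: 3.
Normalize row 2: new (row 2, RHS) = 12/3 = 4.
row 1 ← row 1 − (-2)·(new row 2): 7 − (-2)·4 = 15.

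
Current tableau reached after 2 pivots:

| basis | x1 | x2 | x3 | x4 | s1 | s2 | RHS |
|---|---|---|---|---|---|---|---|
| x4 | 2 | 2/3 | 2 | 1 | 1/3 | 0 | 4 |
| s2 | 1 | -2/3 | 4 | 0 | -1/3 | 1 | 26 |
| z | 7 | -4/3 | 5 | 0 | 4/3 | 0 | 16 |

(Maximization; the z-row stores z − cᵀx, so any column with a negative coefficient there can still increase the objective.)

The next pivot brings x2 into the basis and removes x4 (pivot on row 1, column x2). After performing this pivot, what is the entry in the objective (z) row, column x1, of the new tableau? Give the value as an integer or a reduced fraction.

11

Pivot element is row 1, column x2: 2/3.
Normalize row 1: new (row 1, x1) = 2/(2/3) = 3.
z-row ← z-row − (-4/3)·(new row 1): 7 − (-4/3)·3 = 11.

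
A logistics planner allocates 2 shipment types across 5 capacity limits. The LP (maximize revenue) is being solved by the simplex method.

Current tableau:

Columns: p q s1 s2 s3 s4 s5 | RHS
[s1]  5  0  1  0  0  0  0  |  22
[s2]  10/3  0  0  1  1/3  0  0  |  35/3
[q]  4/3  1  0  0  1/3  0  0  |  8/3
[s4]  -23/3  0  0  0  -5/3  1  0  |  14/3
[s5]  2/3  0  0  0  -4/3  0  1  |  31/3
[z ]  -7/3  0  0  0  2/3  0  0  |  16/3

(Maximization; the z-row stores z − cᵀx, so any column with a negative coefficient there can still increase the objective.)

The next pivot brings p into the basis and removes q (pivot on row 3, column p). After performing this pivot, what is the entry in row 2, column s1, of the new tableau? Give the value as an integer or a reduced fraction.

0

Pivot element is row 3, column p: 4/3.
Normalize row 3: new (row 3, s1) = 0/(4/3) = 0.
row 2 ← row 2 − (10/3)·(new row 3): 0 − (10/3)·0 = 0.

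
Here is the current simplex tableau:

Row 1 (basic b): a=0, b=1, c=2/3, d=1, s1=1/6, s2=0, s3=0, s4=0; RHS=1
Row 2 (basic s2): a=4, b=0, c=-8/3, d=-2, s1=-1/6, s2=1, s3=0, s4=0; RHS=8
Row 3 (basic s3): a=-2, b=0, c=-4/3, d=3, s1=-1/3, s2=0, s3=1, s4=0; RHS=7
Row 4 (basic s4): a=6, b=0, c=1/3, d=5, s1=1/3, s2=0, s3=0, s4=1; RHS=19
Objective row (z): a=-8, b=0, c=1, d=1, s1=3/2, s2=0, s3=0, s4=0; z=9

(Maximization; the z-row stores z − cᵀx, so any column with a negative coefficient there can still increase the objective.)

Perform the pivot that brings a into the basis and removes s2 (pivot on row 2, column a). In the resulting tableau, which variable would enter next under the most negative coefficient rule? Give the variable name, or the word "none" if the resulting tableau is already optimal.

c

Pivot element 4. New z-row = old z-row − (-8)·(row 2/4).
Updated z-row coefficients: a: 0, b: 0, c: -13/3, d: -3, s1: 7/6, s2: 2, s3: 0, s4: 0.
The most negative is -13/3 in column c, so c would enter next.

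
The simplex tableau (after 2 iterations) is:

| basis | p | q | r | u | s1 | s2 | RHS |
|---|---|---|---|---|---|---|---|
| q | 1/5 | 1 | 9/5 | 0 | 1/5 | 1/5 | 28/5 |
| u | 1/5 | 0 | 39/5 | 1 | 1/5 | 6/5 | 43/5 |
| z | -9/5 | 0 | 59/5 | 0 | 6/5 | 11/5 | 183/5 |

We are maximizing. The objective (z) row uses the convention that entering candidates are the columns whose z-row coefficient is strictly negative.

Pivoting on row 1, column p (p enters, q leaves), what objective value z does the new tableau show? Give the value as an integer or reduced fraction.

Minimum ratio for p: (28/5)/(1/5) = 28.
z changes by −(z-row coeff of p)·ratio = −(-9/5)·28 = 252/5.
New z = 183/5 + (252/5) = 87.

87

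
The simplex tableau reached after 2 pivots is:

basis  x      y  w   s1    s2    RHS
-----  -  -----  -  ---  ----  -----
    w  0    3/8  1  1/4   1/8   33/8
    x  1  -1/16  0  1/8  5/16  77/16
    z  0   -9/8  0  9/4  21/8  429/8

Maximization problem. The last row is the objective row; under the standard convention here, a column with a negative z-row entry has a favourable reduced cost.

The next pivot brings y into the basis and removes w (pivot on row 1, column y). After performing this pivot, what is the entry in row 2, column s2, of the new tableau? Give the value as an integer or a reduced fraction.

1/3

Pivot element is row 1, column y: 3/8.
Normalize row 1: new (row 1, s2) = (1/8)/(3/8) = 1/3.
row 2 ← row 2 − (-1/16)·(new row 1): 5/16 − (-1/16)·(1/3) = 1/3.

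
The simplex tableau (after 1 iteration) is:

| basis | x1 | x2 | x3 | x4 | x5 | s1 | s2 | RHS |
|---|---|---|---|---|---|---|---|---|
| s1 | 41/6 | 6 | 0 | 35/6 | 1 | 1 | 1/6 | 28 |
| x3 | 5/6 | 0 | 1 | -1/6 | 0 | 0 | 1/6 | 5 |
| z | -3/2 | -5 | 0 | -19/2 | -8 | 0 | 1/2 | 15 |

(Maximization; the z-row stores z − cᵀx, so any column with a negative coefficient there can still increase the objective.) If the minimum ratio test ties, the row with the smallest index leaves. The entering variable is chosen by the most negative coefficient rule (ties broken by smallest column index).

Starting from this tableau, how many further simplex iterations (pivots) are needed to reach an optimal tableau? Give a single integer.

2

pivot: x4 in, s1 out → z = 303/5
pivot: x5 in, x4 out → z = 239
No improving column remains; optimal.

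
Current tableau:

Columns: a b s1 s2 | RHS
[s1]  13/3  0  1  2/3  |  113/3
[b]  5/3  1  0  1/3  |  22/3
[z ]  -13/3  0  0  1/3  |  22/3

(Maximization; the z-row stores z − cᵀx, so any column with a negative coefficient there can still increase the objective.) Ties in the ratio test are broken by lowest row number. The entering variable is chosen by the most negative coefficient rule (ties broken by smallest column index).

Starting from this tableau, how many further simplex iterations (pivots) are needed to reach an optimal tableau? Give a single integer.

1

pivot: a in, b out → z = 132/5
No improving column remains; optimal.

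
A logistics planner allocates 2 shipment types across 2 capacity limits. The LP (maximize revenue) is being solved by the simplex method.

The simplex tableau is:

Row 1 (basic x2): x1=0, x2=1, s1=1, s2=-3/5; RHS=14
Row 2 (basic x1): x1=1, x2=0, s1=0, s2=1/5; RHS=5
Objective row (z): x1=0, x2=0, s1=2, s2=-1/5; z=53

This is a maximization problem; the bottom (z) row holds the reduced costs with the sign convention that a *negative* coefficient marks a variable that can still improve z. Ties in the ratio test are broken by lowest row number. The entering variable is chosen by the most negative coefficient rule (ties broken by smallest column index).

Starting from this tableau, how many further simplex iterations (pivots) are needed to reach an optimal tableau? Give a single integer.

pivot: s2 in, x1 out → z = 58
No improving column remains; optimal.

1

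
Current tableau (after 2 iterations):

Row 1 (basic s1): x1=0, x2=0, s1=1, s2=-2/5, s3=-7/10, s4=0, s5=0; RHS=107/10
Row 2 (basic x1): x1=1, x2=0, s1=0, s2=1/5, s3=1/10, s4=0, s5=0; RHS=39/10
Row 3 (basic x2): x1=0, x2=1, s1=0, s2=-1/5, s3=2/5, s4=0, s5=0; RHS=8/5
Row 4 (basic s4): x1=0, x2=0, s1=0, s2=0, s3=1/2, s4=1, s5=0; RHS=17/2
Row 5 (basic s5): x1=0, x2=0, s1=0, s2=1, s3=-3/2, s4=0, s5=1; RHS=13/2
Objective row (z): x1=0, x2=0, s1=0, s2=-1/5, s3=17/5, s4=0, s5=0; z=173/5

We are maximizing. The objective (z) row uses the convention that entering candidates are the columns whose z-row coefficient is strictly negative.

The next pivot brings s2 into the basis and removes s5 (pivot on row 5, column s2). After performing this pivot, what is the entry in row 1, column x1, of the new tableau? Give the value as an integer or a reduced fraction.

0

Pivot element is row 5, column s2: 1.
Normalize row 5: new (row 5, x1) = 0/1 = 0.
row 1 ← row 1 − (-2/5)·(new row 5): 0 − (-2/5)·0 = 0.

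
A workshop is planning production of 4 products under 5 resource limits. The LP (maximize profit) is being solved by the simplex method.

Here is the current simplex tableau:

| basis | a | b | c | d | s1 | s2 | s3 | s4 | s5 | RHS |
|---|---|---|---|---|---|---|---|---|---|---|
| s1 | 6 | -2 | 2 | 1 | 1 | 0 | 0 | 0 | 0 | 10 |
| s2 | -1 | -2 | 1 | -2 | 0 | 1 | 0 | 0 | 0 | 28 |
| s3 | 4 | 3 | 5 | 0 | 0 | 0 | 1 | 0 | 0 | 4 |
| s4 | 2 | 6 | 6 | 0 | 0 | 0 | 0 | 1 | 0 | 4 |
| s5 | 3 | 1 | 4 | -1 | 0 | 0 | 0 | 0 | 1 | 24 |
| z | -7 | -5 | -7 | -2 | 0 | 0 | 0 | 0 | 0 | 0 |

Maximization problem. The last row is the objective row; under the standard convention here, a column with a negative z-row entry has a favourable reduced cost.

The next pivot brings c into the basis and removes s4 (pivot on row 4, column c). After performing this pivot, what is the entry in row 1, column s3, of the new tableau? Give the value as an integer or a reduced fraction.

0

Pivot element is row 4, column c: 6.
Normalize row 4: new (row 4, s3) = 0/6 = 0.
row 1 ← row 1 − 2·(new row 4): 0 − 2·0 = 0.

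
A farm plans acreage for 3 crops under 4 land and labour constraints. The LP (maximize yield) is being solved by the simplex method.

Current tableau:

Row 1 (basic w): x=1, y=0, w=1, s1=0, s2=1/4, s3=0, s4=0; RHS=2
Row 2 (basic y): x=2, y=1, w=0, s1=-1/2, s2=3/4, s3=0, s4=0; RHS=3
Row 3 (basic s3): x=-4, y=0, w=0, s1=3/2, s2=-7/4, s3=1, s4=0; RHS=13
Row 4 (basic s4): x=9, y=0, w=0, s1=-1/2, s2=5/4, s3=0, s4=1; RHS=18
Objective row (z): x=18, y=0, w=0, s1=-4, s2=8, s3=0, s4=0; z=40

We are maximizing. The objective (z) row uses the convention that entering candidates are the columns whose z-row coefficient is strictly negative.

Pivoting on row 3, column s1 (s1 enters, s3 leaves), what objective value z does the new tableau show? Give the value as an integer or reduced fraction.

224/3

Minimum ratio for s1: 13/(3/2) = 26/3.
z changes by −(z-row coeff of s1)·ratio = −(-4)·(26/3) = 104/3.
New z = 40 + (104/3) = 224/3.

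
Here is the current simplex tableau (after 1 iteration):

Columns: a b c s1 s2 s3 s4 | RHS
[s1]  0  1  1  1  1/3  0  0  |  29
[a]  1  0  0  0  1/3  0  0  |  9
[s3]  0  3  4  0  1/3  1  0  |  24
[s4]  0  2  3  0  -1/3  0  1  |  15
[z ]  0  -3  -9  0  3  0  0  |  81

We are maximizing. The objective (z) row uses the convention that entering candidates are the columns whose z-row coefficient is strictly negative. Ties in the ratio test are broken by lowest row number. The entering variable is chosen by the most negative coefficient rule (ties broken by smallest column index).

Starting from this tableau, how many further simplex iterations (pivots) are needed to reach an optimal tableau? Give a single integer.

1

pivot: c in, s4 out → z = 126
No improving column remains; optimal.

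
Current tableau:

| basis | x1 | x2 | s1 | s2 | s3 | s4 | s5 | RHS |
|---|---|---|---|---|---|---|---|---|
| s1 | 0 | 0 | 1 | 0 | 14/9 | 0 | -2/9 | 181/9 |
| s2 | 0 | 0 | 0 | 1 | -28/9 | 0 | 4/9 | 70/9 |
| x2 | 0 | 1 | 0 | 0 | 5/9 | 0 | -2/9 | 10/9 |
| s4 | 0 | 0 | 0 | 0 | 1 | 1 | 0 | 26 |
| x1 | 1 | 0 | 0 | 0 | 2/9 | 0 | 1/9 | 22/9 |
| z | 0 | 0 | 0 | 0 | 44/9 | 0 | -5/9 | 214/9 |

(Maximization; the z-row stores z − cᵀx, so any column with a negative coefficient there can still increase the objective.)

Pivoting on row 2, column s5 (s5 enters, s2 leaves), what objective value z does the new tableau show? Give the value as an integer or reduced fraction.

Minimum ratio for s5: (70/9)/(4/9) = 35/2.
z changes by −(z-row coeff of s5)·ratio = −(-5/9)·(35/2) = 175/18.
New z = 214/9 + (175/18) = 67/2.

67/2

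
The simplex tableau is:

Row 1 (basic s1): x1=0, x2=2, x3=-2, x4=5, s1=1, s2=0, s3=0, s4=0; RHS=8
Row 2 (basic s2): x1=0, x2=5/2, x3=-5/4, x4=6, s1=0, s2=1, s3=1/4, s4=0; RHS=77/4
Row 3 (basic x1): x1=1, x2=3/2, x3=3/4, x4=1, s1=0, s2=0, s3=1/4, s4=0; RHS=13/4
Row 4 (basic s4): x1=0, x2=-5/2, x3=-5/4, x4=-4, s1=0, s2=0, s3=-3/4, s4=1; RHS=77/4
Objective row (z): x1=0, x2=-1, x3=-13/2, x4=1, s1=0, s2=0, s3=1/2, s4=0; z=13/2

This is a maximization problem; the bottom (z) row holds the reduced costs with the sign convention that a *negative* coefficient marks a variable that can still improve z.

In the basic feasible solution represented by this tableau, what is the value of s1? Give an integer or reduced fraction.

8

s1 is basic (row 1); its value is the RHS of that row: 8.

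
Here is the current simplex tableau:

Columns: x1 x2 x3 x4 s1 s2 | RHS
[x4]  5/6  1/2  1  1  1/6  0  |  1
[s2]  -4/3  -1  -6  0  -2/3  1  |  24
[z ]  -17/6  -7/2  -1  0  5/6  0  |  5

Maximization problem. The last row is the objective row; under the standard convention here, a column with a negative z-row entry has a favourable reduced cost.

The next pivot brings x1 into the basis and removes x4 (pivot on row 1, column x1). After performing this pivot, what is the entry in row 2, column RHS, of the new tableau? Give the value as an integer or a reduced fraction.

Pivot element is row 1, column x1: 5/6.
Normalize row 1: new (row 1, RHS) = 1/(5/6) = 6/5.
row 2 ← row 2 − (-4/3)·(new row 1): 24 − (-4/3)·(6/5) = 128/5.

128/5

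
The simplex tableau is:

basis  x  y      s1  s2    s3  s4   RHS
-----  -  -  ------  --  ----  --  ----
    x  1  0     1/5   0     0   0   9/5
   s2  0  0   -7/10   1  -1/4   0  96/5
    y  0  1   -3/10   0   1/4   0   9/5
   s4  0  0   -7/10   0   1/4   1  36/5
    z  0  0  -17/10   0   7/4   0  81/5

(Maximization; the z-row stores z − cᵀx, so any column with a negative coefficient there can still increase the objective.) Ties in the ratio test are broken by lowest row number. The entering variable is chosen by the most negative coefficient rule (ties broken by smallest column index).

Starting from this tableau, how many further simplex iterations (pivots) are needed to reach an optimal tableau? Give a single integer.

pivot: s1 in, x out → z = 63/2
No improving column remains; optimal.

1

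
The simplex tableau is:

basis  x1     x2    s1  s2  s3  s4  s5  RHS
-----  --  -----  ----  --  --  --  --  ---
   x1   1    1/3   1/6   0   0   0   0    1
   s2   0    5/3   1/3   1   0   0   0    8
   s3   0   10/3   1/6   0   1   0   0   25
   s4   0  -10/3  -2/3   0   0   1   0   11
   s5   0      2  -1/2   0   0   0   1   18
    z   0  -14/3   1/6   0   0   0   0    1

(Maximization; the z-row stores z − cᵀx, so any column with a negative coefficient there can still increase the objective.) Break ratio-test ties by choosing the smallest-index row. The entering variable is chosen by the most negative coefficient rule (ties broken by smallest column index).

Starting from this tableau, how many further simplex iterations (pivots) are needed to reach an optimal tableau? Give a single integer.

pivot: x2 in, x1 out → z = 15
No improving column remains; optimal.

1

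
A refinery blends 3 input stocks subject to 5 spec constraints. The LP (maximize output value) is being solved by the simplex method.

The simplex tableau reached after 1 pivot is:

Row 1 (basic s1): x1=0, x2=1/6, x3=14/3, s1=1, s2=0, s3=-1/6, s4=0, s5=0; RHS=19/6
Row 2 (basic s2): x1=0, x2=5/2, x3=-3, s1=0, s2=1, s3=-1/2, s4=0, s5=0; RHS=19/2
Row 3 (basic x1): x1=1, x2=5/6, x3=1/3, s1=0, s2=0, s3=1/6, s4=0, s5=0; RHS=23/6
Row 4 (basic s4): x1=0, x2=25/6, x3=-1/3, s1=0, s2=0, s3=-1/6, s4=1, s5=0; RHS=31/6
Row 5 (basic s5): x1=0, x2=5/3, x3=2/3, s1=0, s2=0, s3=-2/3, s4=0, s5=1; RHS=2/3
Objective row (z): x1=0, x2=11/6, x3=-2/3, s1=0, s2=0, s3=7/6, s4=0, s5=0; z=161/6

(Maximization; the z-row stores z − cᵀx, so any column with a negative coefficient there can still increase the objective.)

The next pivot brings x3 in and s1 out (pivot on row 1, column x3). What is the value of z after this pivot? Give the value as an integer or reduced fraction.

191/7

Minimum ratio for x3: (19/6)/(14/3) = 19/28.
z changes by −(z-row coeff of x3)·ratio = −(-2/3)·(19/28) = 19/42.
New z = 161/6 + (19/42) = 191/7.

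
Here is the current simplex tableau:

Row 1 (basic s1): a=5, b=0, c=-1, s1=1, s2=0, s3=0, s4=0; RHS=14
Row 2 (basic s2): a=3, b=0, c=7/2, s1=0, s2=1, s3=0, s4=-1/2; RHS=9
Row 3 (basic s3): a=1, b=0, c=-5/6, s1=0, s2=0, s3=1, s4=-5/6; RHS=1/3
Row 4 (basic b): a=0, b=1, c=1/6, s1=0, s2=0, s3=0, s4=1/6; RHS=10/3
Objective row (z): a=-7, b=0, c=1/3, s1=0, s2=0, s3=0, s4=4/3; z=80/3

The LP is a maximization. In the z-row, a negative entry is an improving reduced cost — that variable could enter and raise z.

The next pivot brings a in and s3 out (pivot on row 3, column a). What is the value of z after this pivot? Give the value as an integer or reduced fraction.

Minimum ratio for a: (1/3)/1 = 1/3.
z changes by −(z-row coeff of a)·ratio = −(-7)·(1/3) = 7/3.
New z = 80/3 + (7/3) = 29.

29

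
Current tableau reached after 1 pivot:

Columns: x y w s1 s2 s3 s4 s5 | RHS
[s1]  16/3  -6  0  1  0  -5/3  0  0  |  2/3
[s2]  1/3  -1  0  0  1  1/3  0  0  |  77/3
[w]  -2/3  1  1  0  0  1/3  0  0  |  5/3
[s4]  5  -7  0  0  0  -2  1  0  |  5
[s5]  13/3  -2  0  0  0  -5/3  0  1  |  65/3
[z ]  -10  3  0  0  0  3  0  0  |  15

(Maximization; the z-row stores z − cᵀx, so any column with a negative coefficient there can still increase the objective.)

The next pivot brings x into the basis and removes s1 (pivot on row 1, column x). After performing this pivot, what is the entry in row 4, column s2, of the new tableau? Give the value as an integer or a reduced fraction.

0

Pivot element is row 1, column x: 16/3.
Normalize row 1: new (row 1, s2) = 0/(16/3) = 0.
row 4 ← row 4 − 5·(new row 1): 0 − 5·0 = 0.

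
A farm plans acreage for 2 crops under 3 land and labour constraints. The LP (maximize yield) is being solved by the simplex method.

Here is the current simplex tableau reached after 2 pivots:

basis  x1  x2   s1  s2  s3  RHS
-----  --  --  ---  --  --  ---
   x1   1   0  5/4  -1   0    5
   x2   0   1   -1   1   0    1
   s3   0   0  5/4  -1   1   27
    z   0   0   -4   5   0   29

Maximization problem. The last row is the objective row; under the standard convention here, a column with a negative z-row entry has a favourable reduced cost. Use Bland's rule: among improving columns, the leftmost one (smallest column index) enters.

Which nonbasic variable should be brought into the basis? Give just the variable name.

s1

Objective-row coefficients: x1: 0, x2: 0, s1: -4, s2: 5, s3: 0.
Improving columns: s1. Bland's rule picks the smallest column index → s1.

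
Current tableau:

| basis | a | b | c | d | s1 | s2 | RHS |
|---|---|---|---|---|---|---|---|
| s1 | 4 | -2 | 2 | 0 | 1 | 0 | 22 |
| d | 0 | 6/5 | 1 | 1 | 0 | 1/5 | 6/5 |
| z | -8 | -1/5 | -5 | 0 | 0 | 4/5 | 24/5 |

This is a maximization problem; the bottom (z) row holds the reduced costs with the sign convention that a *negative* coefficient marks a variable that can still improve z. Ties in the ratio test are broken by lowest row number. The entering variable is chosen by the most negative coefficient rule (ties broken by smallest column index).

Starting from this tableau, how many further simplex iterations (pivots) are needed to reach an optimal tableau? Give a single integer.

2

pivot: a in, s1 out → z = 244/5
pivot: b in, d out → z = 53
No improving column remains; optimal.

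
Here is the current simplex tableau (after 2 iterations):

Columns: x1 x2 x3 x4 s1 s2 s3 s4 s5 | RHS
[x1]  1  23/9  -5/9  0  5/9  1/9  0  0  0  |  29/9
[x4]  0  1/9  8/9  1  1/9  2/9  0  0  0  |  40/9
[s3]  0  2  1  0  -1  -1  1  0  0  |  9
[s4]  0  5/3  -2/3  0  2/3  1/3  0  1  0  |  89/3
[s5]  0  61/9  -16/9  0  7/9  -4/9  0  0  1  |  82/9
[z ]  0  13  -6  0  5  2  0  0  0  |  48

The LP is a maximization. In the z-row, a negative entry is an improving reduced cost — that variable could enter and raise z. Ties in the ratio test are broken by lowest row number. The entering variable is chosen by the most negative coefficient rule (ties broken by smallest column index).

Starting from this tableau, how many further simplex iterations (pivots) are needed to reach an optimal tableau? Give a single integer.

pivot: x3 in, x4 out → z = 78
No improving column remains; optimal.

1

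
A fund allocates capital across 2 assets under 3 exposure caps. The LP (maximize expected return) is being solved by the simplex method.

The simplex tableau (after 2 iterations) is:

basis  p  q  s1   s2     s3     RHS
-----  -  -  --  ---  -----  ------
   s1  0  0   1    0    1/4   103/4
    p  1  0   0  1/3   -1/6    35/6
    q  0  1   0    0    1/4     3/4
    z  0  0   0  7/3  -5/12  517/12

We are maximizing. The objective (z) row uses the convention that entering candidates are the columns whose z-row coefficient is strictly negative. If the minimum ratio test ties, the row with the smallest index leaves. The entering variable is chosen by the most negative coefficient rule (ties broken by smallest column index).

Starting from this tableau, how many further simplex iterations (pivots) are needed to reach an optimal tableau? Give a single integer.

pivot: s3 in, q out → z = 133/3
No improving column remains; optimal.

1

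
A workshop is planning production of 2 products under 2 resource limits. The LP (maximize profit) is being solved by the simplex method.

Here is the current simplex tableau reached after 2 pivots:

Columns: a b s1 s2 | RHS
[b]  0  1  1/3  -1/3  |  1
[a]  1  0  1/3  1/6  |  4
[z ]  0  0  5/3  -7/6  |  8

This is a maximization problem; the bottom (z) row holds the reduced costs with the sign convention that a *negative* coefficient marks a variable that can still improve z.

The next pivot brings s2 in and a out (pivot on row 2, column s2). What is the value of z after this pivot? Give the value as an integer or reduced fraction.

36

Minimum ratio for s2: 4/(1/6) = 24.
z changes by −(z-row coeff of s2)·ratio = −(-7/6)·24 = 28.
New z = 8 + 28 = 36.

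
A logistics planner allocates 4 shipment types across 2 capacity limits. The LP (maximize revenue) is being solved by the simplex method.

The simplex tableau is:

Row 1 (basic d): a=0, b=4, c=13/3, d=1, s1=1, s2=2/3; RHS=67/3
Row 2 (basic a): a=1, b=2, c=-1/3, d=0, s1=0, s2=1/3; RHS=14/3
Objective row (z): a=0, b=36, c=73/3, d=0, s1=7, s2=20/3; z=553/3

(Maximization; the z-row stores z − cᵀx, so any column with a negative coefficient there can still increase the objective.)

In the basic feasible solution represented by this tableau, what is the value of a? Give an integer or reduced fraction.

14/3

a is basic (row 2); its value is the RHS of that row: 14/3.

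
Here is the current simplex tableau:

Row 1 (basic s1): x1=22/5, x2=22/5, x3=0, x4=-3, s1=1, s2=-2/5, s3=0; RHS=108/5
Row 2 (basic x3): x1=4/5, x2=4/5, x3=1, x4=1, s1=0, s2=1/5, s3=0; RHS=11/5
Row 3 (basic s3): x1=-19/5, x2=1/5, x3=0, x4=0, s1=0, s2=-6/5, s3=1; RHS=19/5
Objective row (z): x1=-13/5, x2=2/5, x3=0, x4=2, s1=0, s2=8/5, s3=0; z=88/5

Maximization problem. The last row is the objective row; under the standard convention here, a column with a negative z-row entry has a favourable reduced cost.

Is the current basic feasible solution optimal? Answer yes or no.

Column x1 has objective-row coefficient -13/5, which is negative; an improving pivot exists, so not yet optimal.

no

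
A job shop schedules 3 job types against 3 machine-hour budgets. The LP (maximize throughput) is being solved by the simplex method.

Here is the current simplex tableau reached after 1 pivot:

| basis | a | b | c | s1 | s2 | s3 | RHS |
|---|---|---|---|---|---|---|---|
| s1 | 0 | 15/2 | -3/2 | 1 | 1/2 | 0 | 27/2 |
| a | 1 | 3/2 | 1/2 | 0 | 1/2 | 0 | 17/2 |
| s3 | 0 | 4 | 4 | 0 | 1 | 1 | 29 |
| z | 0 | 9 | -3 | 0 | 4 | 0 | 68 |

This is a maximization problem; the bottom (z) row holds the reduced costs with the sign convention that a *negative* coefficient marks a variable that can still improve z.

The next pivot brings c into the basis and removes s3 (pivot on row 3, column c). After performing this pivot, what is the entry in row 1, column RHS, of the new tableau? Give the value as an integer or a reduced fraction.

Pivot element is row 3, column c: 4.
Normalize row 3: new (row 3, RHS) = 29/4 = 29/4.
row 1 ← row 1 − (-3/2)·(new row 3): 27/2 − (-3/2)·(29/4) = 195/8.

195/8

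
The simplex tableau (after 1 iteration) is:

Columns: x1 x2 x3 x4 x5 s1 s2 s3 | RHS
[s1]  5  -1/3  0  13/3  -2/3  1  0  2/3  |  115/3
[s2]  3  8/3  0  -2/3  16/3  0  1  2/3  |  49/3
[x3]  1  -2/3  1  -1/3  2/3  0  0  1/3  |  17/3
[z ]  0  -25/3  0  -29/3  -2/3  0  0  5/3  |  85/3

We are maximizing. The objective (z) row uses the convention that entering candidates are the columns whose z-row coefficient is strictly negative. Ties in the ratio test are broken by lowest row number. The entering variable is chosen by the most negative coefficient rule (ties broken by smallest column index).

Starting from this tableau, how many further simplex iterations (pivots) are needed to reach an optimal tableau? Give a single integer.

pivot: x4 in, s1 out → z = 1480/13
pivot: x2 in, s2 out → z = 191
No improving column remains; optimal.

2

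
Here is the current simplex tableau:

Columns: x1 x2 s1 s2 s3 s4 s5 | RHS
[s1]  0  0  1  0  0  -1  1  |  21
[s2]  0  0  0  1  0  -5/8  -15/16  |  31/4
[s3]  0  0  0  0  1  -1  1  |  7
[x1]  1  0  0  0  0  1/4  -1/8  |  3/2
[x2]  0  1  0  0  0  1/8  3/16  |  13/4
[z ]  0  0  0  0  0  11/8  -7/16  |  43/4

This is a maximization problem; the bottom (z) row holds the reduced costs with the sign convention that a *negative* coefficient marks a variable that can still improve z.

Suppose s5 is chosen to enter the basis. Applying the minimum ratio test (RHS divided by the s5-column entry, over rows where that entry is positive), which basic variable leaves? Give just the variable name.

Ratios: row 1 (s1): 21/1 = 21; row 2 (s2): entry -15/16 ≤ 0, skip; row 3 (s3): 7/1 = 7; row 4 (x1): entry -1/8 ≤ 0, skip; row 5 (x2): (13/4)/(3/16) = 52/3.
Minimum ratio 7 is in the s3 row, so s3 leaves.

s3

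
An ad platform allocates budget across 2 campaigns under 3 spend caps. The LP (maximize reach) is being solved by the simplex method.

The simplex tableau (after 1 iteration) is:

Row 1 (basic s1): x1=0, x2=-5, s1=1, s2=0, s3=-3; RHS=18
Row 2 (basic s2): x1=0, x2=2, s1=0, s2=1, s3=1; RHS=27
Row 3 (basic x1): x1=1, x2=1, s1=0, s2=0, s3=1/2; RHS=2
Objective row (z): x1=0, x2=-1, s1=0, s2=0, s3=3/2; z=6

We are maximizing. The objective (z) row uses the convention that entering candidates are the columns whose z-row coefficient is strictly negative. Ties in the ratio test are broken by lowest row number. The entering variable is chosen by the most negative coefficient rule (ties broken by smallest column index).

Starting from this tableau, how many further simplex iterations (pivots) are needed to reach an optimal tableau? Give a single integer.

pivot: x2 in, x1 out → z = 8
No improving column remains; optimal.

1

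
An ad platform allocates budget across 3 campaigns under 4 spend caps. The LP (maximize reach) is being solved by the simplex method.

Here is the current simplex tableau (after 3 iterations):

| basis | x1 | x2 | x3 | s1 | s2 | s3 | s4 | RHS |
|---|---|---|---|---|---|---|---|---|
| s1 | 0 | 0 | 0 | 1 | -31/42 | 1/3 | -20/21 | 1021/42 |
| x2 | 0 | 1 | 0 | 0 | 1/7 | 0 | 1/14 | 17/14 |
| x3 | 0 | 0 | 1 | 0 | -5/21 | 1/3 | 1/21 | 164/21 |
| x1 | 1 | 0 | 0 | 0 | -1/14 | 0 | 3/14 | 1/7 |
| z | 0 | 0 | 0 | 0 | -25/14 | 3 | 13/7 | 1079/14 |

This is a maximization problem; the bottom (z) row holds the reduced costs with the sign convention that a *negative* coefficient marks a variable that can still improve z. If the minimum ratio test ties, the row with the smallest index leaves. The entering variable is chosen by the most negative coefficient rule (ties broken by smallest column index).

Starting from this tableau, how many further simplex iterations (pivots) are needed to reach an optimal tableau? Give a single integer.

pivot: s2 in, x2 out → z = 369/4
No improving column remains; optimal.

1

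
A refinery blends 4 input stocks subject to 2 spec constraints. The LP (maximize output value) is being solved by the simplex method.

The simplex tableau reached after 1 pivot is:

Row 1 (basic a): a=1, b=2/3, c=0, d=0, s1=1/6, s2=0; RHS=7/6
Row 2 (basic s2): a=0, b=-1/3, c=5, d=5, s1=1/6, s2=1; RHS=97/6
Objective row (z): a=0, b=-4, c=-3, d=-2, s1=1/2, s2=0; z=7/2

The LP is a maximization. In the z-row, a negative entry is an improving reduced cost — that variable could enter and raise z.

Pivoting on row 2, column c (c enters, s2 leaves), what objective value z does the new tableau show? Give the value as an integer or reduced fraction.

Minimum ratio for c: (97/6)/5 = 97/30.
z changes by −(z-row coeff of c)·ratio = −(-3)·(97/30) = 97/10.
New z = 7/2 + (97/10) = 66/5.

66/5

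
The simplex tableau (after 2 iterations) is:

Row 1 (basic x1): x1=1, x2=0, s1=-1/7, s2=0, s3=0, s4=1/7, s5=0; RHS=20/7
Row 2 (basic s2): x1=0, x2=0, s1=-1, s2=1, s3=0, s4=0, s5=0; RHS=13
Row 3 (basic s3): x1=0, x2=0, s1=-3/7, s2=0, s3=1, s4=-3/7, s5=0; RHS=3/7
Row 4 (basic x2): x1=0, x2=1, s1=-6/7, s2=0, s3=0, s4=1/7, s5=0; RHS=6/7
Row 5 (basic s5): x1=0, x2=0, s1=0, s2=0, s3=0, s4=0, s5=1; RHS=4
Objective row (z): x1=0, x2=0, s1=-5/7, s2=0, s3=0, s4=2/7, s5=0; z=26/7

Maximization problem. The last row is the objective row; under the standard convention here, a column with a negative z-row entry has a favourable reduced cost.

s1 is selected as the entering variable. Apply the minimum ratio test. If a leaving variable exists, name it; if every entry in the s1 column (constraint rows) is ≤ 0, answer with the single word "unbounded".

s1-column entries: row 1: -1/7, row 2: -1, row 3: -3/7, row 4: -6/7, row 5: 0. All ≤ 0, so s1 can increase without bound; the LP is unbounded in this direction.

unbounded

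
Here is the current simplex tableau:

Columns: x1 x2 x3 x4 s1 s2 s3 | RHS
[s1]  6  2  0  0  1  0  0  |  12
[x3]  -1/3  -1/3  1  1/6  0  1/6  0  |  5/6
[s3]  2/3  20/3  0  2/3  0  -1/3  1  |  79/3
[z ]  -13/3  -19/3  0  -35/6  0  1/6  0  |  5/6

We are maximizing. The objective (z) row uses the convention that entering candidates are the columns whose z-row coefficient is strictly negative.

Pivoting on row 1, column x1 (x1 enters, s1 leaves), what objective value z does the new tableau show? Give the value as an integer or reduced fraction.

19/2

Minimum ratio for x1: 12/6 = 2.
z changes by −(z-row coeff of x1)·ratio = −(-13/3)·2 = 26/3.
New z = 5/6 + (26/3) = 19/2.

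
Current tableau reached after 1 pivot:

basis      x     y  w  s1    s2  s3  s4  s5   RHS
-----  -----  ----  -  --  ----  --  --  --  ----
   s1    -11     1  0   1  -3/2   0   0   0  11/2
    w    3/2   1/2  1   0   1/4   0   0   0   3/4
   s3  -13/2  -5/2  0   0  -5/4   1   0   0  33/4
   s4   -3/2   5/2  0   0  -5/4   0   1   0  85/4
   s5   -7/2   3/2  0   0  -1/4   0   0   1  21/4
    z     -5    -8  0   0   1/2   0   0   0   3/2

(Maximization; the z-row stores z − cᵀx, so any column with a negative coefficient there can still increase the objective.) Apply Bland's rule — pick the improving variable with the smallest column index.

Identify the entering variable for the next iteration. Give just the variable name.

Objective-row coefficients: x: -5, y: -8, w: 0, s1: 0, s2: 1/2, s3: 0, s4: 0, s5: 0.
Improving columns: x, y. Bland's rule picks the smallest column index → x.

x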